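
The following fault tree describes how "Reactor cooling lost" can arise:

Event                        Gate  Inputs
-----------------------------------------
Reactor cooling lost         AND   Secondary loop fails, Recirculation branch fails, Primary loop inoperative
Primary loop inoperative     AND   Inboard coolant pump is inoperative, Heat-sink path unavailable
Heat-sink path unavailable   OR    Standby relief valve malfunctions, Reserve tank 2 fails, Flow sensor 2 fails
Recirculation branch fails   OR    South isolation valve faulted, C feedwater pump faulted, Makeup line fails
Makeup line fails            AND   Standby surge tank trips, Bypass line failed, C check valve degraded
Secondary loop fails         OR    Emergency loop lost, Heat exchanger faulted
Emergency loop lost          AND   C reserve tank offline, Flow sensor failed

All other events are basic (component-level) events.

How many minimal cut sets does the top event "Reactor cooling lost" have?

18

Emergency loop lost [AND]: one cut set from each child combined → 1 × 1 = 1 cut set(s).
Secondary loop fails [OR]: union of children's cut sets → 2 cut set(s).
Makeup line fails [AND]: one cut set from each child combined → 1 × 1 × 1 = 1 cut set(s).
Recirculation branch fails [OR]: union of children's cut sets → 3 cut set(s).
Heat-sink path unavailable [OR]: union of children's cut sets → 3 cut set(s).
Primary loop inoperative [AND]: one cut set from each child combined → 1 × 3 = 3 cut set(s).
Reactor cooling lost [AND]: one cut set from each child combined → 2 × 3 × 3 = 18 cut set(s).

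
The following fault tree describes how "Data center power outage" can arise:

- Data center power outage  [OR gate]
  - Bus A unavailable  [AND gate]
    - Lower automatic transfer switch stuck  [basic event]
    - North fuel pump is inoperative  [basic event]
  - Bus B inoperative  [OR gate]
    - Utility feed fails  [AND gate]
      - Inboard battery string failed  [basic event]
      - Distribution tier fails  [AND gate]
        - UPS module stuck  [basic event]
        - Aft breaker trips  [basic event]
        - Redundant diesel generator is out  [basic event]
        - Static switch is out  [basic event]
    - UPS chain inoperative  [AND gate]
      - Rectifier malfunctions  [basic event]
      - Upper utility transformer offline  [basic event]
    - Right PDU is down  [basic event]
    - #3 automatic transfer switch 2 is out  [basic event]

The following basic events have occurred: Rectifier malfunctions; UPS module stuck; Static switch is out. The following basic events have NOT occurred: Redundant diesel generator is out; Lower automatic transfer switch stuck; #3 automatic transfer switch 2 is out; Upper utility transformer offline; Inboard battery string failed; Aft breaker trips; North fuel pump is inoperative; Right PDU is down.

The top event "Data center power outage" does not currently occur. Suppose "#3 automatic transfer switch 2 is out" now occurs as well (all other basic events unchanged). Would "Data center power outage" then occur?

Yes

Counterfactual: set "#3 automatic transfer switch 2 is out" to occurred.
Bus A unavailable [AND]: Lower automatic transfer switch stuck=not, North fuel pump is inoperative=not → not all inputs occur → does not occur.
Distribution tier fails [AND]: UPS module stuck=occurs, Aft breaker trips=not, Redundant diesel generator is out=not, Static switch is out=occurs → not all inputs occur → does not occur.
Utility feed fails [AND]: Inboard battery string failed=not, Distribution tier fails=not → not all inputs occur → does not occur.
UPS chain inoperative [AND]: Rectifier malfunctions=occurs, Upper utility transformer offline=not → not all inputs occur → does not occur.
Bus B inoperative [OR]: Utility feed fails=not, UPS chain inoperative=not, Right PDU is down=not, #3 automatic transfer switch 2 is out=occurs → at least one input occurs → occurs.
Data center power outage [OR]: Bus A unavailable=not, Bus B inoperative=occurs → at least one input occurs → occurs.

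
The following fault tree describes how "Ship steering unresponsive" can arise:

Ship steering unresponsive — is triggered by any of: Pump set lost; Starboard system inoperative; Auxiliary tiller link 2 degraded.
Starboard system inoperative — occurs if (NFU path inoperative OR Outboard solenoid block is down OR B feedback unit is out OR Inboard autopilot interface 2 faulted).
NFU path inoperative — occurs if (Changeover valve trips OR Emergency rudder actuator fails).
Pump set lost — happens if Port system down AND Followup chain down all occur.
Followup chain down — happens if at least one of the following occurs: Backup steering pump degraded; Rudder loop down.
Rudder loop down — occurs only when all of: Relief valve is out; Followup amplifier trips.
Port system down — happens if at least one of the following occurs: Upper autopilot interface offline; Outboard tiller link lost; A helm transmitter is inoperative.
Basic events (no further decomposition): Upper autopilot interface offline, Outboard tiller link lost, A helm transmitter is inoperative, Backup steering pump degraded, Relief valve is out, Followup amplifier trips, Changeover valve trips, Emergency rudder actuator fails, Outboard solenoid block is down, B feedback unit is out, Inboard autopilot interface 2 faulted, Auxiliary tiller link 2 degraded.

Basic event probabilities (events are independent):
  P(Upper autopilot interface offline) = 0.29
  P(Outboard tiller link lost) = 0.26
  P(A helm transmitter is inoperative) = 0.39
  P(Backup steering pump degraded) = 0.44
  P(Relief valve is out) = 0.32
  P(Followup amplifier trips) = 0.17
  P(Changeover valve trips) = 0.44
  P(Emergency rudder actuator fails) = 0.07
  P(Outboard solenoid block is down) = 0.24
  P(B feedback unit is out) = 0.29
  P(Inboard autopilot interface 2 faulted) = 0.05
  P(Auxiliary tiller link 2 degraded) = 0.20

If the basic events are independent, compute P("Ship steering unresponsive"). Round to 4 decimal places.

P(Port system down) [OR] = 1 − (1−0.29) × (1−0.26) × (1−0.39) = 0.679506
P(Rudder loop down) [AND] = 0.32 × 0.17 = 0.054400
P(Followup chain down) [OR] = 1 − (1−0.44) × (1−0.054400) = 0.470464
P(Pump set lost) [AND] = 0.679506 × 0.470464 = 0.319683
P(NFU path inoperative) [OR] = 1 − (1−0.44) × (1−0.07) = 0.479200
P(Starboard system inoperative) [OR] = 1 − (1−0.479200) × (1−0.24) × (1−0.29) × (1−0.05) = 0.733028
P(Ship steering unresponsive) [OR] = 1 − (1−0.319683) × (1−0.733028) × (1−0.20) = 0.854700
Rounded to 4 decimal places: P(Ship steering unresponsive) ≈ 0.8547.

0.8547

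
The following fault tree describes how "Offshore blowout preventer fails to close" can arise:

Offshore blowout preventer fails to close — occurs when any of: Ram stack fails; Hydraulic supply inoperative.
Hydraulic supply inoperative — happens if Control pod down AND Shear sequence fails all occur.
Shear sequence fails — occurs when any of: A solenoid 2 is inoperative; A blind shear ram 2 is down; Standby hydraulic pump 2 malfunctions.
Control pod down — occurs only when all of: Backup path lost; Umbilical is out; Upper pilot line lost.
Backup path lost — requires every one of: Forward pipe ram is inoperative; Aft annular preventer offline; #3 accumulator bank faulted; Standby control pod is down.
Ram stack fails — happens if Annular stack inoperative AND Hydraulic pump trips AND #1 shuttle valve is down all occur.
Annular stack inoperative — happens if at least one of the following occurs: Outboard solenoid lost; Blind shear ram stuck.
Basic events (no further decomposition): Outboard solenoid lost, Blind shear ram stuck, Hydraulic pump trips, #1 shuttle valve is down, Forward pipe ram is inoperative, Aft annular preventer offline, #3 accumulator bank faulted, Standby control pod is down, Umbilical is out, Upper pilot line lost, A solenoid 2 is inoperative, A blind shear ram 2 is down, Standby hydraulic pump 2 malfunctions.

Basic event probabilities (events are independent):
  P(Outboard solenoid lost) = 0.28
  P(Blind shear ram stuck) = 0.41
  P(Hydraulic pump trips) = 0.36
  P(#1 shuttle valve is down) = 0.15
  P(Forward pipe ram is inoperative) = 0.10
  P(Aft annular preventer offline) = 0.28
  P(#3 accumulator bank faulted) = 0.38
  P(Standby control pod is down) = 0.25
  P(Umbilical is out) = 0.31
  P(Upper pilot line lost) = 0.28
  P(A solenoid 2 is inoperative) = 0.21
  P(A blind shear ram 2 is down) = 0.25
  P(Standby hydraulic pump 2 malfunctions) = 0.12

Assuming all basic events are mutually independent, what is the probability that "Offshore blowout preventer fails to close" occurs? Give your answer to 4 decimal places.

0.0312

P(Annular stack inoperative) [OR] = 1 − (1−0.28) × (1−0.41) = 0.575200
P(Ram stack fails) [AND] = 0.575200 × 0.36 × 0.15 = 0.031061
P(Backup path lost) [AND] = 0.10 × 0.28 × 0.38 × 0.25 = 0.002660
P(Control pod down) [AND] = 0.002660 × 0.31 × 0.28 = 0.000231
P(Shear sequence fails) [OR] = 1 − (1−0.21) × (1−0.25) × (1−0.12) = 0.478600
P(Hydraulic supply inoperative) [AND] = 0.000231 × 0.478600 = 0.000111
P(Offshore blowout preventer fails to close) [OR] = 1 − (1−0.031061) × (1−0.000111) = 0.031169
Rounded to 4 decimal places: P(Offshore blowout preventer fails to close) ≈ 0.0312.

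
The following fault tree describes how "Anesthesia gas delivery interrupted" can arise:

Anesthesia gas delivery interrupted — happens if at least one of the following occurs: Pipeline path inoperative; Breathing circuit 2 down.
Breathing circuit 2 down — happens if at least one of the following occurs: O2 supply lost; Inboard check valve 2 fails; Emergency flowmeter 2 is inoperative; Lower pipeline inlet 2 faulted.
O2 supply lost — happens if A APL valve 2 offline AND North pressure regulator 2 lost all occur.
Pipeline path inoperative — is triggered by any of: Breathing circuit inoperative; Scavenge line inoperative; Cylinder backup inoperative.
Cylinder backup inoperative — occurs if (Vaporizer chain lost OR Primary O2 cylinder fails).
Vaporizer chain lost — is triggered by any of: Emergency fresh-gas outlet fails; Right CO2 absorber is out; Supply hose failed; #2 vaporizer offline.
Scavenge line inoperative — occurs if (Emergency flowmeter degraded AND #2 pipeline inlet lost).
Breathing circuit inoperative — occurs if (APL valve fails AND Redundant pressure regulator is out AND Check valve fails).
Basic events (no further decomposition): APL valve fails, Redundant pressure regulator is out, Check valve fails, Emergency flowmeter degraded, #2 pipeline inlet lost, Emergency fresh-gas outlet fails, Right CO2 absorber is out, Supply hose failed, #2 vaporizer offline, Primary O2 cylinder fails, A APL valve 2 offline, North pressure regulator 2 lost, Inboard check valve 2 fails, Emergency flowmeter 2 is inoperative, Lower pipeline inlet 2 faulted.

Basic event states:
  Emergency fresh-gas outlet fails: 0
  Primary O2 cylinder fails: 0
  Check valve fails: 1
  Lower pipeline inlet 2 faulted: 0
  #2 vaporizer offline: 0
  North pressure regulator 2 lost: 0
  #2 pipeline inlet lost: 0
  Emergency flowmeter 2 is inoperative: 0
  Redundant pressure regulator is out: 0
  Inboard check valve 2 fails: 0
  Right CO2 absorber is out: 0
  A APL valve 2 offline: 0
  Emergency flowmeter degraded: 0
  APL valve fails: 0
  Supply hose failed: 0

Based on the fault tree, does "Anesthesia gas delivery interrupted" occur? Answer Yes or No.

Breathing circuit inoperative [AND]: APL valve fails=not, Redundant pressure regulator is out=not, Check valve fails=occurs → not all inputs occur → does not occur.
Scavenge line inoperative [AND]: Emergency flowmeter degraded=not, #2 pipeline inlet lost=not → not all inputs occur → does not occur.
Vaporizer chain lost [OR]: Emergency fresh-gas outlet fails=not, Right CO2 absorber is out=not, Supply hose failed=not, #2 vaporizer offline=not → no input occurs → does not occur.
Cylinder backup inoperative [OR]: Vaporizer chain lost=not, Primary O2 cylinder fails=not → no input occurs → does not occur.
Pipeline path inoperative [OR]: Breathing circuit inoperative=not, Scavenge line inoperative=not, Cylinder backup inoperative=not → no input occurs → does not occur.
O2 supply lost [AND]: A APL valve 2 offline=not, North pressure regulator 2 lost=not → not all inputs occur → does not occur.
Breathing circuit 2 down [OR]: O2 supply lost=not, Inboard check valve 2 fails=not, Emergency flowmeter 2 is inoperative=not, Lower pipeline inlet 2 faulted=not → no input occurs → does not occur.
Anesthesia gas delivery interrupted [OR]: Pipeline path inoperative=not, Breathing circuit 2 down=not → no input occurs → does not occur.

No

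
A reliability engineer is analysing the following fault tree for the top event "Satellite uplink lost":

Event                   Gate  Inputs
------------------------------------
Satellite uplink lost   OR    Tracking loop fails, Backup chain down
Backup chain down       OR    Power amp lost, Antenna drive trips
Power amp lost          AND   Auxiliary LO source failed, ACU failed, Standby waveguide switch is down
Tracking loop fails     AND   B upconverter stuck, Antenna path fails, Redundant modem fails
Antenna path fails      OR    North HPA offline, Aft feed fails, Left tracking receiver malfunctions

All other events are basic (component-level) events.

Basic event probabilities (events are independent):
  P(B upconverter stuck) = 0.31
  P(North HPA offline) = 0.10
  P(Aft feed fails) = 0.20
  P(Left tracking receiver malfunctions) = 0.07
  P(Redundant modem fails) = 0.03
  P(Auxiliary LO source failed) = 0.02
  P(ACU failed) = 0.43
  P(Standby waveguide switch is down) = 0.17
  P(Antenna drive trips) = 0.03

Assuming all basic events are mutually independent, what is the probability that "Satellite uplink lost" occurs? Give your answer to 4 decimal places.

P(Antenna path fails) [OR] = 1 − (1−0.10) × (1−0.20) × (1−0.07) = 0.330400
P(Tracking loop fails) [AND] = 0.31 × 0.330400 × 0.03 = 0.003073
P(Power amp lost) [AND] = 0.02 × 0.43 × 0.17 = 0.001462
P(Backup chain down) [OR] = 1 − (1−0.001462) × (1−0.03) = 0.031418
P(Satellite uplink lost) [OR] = 1 − (1−0.003073) × (1−0.031418) = 0.034394
Rounded to 4 decimal places: P(Satellite uplink lost) ≈ 0.0344.

0.0344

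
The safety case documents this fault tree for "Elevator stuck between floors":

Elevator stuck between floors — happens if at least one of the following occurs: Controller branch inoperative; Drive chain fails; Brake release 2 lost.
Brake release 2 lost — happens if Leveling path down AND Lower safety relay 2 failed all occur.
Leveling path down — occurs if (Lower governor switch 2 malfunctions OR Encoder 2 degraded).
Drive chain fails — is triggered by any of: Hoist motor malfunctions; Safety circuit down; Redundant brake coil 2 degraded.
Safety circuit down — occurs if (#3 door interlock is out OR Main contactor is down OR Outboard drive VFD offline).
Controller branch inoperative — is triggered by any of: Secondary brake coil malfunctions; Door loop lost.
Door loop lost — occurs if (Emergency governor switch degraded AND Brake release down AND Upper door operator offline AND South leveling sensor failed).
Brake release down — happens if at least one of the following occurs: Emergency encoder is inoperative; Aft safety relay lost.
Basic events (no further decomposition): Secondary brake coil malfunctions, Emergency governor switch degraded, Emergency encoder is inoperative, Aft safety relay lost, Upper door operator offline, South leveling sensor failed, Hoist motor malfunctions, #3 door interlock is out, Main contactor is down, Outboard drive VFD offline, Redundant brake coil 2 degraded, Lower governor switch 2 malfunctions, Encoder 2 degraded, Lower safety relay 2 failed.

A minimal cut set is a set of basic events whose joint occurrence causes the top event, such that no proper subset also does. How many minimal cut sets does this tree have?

Brake release down [OR]: union of children's cut sets → 2 cut set(s).
Door loop lost [AND]: one cut set from each child combined → 1 × 2 × 1 × 1 = 2 cut set(s).
Controller branch inoperative [OR]: union of children's cut sets → 3 cut set(s).
Safety circuit down [OR]: union of children's cut sets → 3 cut set(s).
Drive chain fails [OR]: union of children's cut sets → 5 cut set(s).
Leveling path down [OR]: union of children's cut sets → 2 cut set(s).
Brake release 2 lost [AND]: one cut set from each child combined → 2 × 1 = 2 cut set(s).
Elevator stuck between floors [OR]: union of children's cut sets → 10 cut set(s).
Minimal cut sets: {Secondary brake coil malfunctions}; {Emergency encoder is inoperative, Emergency governor switch degraded, South leveling sensor failed, Upper door operator offline}; {Aft safety relay lost, Emergency governor switch degraded, South leveling sensor failed, Upper door operator offline}; {Hoist motor malfunctions}; {#3 door interlock is out}; {Main contactor is down}; {Outboard drive VFD offline}; {Redundant brake coil 2 degraded}; {Lower governor switch 2 malfunctions, Lower safety relay 2 failed}; {Encoder 2 degraded, Lower safety relay 2 failed}.

10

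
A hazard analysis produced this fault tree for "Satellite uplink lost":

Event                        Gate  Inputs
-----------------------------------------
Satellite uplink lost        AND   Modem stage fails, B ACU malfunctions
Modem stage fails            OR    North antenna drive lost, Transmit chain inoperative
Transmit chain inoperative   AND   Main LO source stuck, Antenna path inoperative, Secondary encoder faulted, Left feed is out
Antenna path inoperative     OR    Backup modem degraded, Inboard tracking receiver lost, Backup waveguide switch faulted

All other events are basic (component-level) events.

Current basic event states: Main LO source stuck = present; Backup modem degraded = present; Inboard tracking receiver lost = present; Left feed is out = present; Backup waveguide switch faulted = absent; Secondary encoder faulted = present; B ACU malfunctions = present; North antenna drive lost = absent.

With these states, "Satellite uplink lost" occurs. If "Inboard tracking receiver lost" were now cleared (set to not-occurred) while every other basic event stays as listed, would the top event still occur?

Yes

Counterfactual: set "Inboard tracking receiver lost" to not occurred.
Antenna path inoperative [OR]: Backup modem degraded=occurs, Inboard tracking receiver lost=not, Backup waveguide switch faulted=not → at least one input occurs → occurs.
Transmit chain inoperative [AND]: Main LO source stuck=occurs, Antenna path inoperative=occurs, Secondary encoder faulted=occurs, Left feed is out=occurs → all inputs occur → occurs.
Modem stage fails [OR]: North antenna drive lost=not, Transmit chain inoperative=occurs → at least one input occurs → occurs.
Satellite uplink lost [AND]: Modem stage fails=occurs, B ACU malfunctions=occurs → all inputs occur → occurs.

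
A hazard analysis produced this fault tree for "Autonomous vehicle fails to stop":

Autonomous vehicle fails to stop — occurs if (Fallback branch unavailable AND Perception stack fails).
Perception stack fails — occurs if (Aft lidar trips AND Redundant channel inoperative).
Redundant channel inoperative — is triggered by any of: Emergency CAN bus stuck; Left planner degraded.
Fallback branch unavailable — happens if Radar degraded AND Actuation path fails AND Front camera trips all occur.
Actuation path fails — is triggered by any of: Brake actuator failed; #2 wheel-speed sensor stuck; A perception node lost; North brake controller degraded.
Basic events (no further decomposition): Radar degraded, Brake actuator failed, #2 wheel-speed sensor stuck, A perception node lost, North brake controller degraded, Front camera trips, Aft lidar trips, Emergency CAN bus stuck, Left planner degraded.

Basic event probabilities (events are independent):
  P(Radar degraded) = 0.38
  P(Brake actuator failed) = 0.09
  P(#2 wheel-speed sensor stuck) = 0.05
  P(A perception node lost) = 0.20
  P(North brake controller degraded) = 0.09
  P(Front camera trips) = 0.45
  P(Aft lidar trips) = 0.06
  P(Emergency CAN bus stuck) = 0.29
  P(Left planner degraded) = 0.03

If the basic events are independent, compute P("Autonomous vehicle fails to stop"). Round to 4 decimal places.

P(Actuation path fails) [OR] = 1 − (1−0.09) × (1−0.05) × (1−0.20) × (1−0.09) = 0.370644
P(Fallback branch unavailable) [AND] = 0.38 × 0.370644 × 0.45 = 0.063380
P(Redundant channel inoperative) [OR] = 1 − (1−0.29) × (1−0.03) = 0.311300
P(Perception stack fails) [AND] = 0.06 × 0.311300 = 0.018678
P(Autonomous vehicle fails to stop) [AND] = 0.063380 × 0.018678 = 0.001184
Rounded to 4 decimal places: P(Autonomous vehicle fails to stop) ≈ 0.0012.

0.0012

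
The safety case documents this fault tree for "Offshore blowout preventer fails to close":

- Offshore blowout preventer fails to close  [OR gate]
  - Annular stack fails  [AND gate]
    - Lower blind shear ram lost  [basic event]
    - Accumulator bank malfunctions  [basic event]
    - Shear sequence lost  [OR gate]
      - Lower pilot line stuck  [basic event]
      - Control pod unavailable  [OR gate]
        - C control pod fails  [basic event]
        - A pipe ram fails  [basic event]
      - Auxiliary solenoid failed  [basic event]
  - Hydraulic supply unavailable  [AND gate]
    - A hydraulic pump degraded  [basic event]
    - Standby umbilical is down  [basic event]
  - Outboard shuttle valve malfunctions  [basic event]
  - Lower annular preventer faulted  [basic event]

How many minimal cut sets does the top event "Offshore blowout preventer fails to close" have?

7

Control pod unavailable [OR]: union of children's cut sets → 2 cut set(s).
Shear sequence lost [OR]: union of children's cut sets → 4 cut set(s).
Annular stack fails [AND]: one cut set from each child combined → 1 × 1 × 4 = 4 cut set(s).
Hydraulic supply unavailable [AND]: one cut set from each child combined → 1 × 1 = 1 cut set(s).
Offshore blowout preventer fails to close [OR]: union of children's cut sets → 7 cut set(s).
Minimal cut sets: {Accumulator bank malfunctions, Lower blind shear ram lost, Lower pilot line stuck}; {Accumulator bank malfunctions, C control pod fails, Lower blind shear ram lost}; {A pipe ram fails, Accumulator bank malfunctions, Lower blind shear ram lost}; {Accumulator bank malfunctions, Auxiliary solenoid failed, Lower blind shear ram lost}; {A hydraulic pump degraded, Standby umbilical is down}; {Outboard shuttle valve malfunctions}; {Lower annular preventer faulted}.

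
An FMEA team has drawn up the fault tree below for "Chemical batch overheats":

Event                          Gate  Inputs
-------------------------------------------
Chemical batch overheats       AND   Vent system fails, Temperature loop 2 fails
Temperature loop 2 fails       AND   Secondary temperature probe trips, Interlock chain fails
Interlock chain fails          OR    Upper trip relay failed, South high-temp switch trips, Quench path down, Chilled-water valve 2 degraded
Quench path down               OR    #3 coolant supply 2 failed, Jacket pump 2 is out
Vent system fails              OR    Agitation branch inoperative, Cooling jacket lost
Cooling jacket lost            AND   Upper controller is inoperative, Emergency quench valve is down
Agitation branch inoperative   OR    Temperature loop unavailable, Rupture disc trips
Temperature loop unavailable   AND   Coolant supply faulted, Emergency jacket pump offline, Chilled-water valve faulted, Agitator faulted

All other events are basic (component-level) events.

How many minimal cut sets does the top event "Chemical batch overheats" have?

Temperature loop unavailable [AND]: one cut set from each child combined → 1 × 1 × 1 × 1 = 1 cut set(s).
Agitation branch inoperative [OR]: union of children's cut sets → 2 cut set(s).
Cooling jacket lost [AND]: one cut set from each child combined → 1 × 1 = 1 cut set(s).
Vent system fails [OR]: union of children's cut sets → 3 cut set(s).
Quench path down [OR]: union of children's cut sets → 2 cut set(s).
Interlock chain fails [OR]: union of children's cut sets → 5 cut set(s).
Temperature loop 2 fails [AND]: one cut set from each child combined → 1 × 5 = 5 cut set(s).
Chemical batch overheats [AND]: one cut set from each child combined → 3 × 5 = 15 cut set(s).

15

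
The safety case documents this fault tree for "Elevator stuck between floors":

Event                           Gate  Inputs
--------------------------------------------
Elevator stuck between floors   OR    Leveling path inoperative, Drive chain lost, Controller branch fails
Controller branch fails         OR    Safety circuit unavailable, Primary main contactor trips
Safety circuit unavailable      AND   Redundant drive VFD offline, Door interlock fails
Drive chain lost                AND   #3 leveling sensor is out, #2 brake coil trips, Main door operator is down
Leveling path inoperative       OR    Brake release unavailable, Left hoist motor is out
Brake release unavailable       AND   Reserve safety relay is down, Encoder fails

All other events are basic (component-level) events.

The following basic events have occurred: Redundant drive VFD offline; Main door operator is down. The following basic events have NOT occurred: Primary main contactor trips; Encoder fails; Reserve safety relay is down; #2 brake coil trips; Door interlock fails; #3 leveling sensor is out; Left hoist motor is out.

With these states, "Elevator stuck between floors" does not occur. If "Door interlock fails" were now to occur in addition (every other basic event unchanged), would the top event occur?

Counterfactual: set "Door interlock fails" to occurred.
Brake release unavailable [AND]: Reserve safety relay is down=not, Encoder fails=not → not all inputs occur → does not occur.
Leveling path inoperative [OR]: Brake release unavailable=not, Left hoist motor is out=not → no input occurs → does not occur.
Drive chain lost [AND]: #3 leveling sensor is out=not, #2 brake coil trips=not, Main door operator is down=occurs → not all inputs occur → does not occur.
Safety circuit unavailable [AND]: Redundant drive VFD offline=occurs, Door interlock fails=occurs → all inputs occur → occurs.
Controller branch fails [OR]: Safety circuit unavailable=occurs, Primary main contactor trips=not → at least one input occurs → occurs.
Elevator stuck between floors [OR]: Leveling path inoperative=not, Drive chain lost=not, Controller branch fails=occurs → at least one input occurs → occurs.

Yes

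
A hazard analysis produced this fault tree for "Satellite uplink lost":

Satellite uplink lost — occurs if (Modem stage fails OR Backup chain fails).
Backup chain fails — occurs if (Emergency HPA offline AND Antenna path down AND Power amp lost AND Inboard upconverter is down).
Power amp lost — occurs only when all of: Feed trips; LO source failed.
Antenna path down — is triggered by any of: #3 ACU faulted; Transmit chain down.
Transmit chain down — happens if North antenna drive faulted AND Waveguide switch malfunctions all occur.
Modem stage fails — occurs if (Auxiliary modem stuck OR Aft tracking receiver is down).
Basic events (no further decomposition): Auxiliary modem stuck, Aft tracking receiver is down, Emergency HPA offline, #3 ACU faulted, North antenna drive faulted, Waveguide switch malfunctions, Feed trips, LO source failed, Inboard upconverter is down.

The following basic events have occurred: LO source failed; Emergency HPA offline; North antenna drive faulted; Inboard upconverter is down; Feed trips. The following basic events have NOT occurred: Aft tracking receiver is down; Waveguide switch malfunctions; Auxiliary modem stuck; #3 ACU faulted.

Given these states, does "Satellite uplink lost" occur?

Modem stage fails [OR]: Auxiliary modem stuck=not, Aft tracking receiver is down=not → no input occurs → does not occur.
Transmit chain down [AND]: North antenna drive faulted=occurs, Waveguide switch malfunctions=not → not all inputs occur → does not occur.
Antenna path down [OR]: #3 ACU faulted=not, Transmit chain down=not → no input occurs → does not occur.
Power amp lost [AND]: Feed trips=occurs, LO source failed=occurs → all inputs occur → occurs.
Backup chain fails [AND]: Emergency HPA offline=occurs, Antenna path down=not, Power amp lost=occurs, Inboard upconverter is down=occurs → not all inputs occur → does not occur.
Satellite uplink lost [OR]: Modem stage fails=not, Backup chain fails=not → no input occurs → does not occur.

No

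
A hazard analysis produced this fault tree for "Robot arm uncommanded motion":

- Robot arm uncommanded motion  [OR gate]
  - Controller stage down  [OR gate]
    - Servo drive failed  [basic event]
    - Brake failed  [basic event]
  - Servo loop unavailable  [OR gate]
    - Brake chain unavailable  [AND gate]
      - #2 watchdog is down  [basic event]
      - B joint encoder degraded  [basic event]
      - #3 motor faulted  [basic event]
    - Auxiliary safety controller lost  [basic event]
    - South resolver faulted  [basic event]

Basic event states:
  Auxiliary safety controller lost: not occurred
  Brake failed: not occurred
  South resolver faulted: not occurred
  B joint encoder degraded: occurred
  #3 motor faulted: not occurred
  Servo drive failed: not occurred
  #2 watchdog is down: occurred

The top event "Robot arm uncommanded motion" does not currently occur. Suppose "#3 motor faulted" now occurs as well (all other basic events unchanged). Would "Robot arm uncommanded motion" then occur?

Yes

Counterfactual: set "#3 motor faulted" to occurred.
Controller stage down [OR]: Servo drive failed=not, Brake failed=not → no input occurs → does not occur.
Brake chain unavailable [AND]: #2 watchdog is down=occurs, B joint encoder degraded=occurs, #3 motor faulted=occurs → all inputs occur → occurs.
Servo loop unavailable [OR]: Brake chain unavailable=occurs, Auxiliary safety controller lost=not, South resolver faulted=not → at least one input occurs → occurs.
Robot arm uncommanded motion [OR]: Controller stage down=not, Servo loop unavailable=occurs → at least one input occurs → occurs.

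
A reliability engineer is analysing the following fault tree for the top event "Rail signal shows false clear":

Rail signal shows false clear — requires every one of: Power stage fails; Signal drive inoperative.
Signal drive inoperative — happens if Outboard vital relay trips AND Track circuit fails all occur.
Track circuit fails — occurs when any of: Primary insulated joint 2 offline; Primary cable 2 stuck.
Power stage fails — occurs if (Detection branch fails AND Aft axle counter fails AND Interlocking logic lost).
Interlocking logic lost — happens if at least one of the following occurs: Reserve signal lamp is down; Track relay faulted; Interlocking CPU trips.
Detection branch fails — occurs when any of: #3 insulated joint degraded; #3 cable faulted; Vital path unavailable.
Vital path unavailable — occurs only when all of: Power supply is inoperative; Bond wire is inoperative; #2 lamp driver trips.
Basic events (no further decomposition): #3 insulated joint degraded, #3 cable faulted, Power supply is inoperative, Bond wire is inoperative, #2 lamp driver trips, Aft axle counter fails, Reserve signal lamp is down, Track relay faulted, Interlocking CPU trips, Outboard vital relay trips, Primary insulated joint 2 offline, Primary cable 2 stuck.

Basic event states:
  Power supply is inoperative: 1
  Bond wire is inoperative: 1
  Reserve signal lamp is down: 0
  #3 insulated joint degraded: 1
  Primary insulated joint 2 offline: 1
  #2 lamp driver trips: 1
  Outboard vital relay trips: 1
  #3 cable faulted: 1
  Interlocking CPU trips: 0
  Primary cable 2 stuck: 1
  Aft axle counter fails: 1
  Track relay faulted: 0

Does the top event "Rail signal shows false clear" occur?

No

Vital path unavailable [AND]: Power supply is inoperative=occurs, Bond wire is inoperative=occurs, #2 lamp driver trips=occurs → all inputs occur → occurs.
Detection branch fails [OR]: #3 insulated joint degraded=occurs, #3 cable faulted=occurs, Vital path unavailable=occurs → at least one input occurs → occurs.
Interlocking logic lost [OR]: Reserve signal lamp is down=not, Track relay faulted=not, Interlocking CPU trips=not → no input occurs → does not occur.
Power stage fails [AND]: Detection branch fails=occurs, Aft axle counter fails=occurs, Interlocking logic lost=not → not all inputs occur → does not occur.
Track circuit fails [OR]: Primary insulated joint 2 offline=occurs, Primary cable 2 stuck=occurs → at least one input occurs → occurs.
Signal drive inoperative [AND]: Outboard vital relay trips=occurs, Track circuit fails=occurs → all inputs occur → occurs.
Rail signal shows false clear [AND]: Power stage fails=not, Signal drive inoperative=occurs → not all inputs occur → does not occur.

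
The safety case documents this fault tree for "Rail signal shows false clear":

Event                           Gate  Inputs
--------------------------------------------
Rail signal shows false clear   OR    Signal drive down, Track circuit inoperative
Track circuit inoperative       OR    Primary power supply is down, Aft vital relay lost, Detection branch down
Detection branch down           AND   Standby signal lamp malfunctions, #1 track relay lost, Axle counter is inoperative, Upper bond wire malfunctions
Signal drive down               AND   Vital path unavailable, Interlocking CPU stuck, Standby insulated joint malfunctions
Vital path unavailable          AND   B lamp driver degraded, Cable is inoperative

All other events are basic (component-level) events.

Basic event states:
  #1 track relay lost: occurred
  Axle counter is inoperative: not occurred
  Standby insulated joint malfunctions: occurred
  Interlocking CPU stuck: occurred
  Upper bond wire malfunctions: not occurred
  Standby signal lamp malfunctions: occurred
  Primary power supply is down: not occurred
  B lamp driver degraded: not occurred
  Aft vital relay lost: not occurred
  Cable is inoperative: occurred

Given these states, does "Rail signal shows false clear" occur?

No

Vital path unavailable [AND]: B lamp driver degraded=not, Cable is inoperative=occurs → not all inputs occur → does not occur.
Signal drive down [AND]: Vital path unavailable=not, Interlocking CPU stuck=occurs, Standby insulated joint malfunctions=occurs → not all inputs occur → does not occur.
Detection branch down [AND]: Standby signal lamp malfunctions=occurs, #1 track relay lost=occurs, Axle counter is inoperative=not, Upper bond wire malfunctions=not → not all inputs occur → does not occur.
Track circuit inoperative [OR]: Primary power supply is down=not, Aft vital relay lost=not, Detection branch down=not → no input occurs → does not occur.
Rail signal shows false clear [OR]: Signal drive down=not, Track circuit inoperative=not → no input occurs → does not occur.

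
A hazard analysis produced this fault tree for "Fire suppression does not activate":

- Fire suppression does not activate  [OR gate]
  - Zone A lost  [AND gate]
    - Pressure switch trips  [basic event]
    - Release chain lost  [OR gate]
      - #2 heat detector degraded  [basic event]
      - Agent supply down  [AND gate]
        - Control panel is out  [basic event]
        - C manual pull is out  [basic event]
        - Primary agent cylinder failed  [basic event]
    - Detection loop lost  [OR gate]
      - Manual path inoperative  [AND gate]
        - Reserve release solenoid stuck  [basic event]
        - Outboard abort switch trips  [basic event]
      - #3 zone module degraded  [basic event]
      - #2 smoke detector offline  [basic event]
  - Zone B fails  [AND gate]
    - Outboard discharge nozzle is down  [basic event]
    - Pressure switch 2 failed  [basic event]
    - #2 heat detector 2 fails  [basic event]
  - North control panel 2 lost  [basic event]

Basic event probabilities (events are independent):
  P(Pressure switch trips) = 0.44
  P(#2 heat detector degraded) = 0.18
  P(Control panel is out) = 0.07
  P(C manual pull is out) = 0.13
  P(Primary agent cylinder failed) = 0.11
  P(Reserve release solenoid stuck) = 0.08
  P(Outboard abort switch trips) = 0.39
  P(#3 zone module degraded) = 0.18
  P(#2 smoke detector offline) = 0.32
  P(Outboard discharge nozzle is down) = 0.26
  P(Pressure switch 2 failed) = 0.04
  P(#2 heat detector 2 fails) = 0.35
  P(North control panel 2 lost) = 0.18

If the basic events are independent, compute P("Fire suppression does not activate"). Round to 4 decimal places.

P(Agent supply down) [AND] = 0.07 × 0.13 × 0.11 = 0.001001
P(Release chain lost) [OR] = 1 − (1−0.18) × (1−0.001001) = 0.180821
P(Manual path inoperative) [AND] = 0.08 × 0.39 = 0.031200
P(Detection loop lost) [OR] = 1 − (1−0.031200) × (1−0.18) × (1−0.32) = 0.459797
P(Zone A lost) [AND] = 0.44 × 0.180821 × 0.459797 = 0.036582
P(Zone B fails) [AND] = 0.26 × 0.04 × 0.35 = 0.003640
P(Fire suppression does not activate) [OR] = 1 − (1−0.036582) × (1−0.003640) × (1−0.18) = 0.212873
Rounded to 4 decimal places: P(Fire suppression does not activate) ≈ 0.2129.

0.2129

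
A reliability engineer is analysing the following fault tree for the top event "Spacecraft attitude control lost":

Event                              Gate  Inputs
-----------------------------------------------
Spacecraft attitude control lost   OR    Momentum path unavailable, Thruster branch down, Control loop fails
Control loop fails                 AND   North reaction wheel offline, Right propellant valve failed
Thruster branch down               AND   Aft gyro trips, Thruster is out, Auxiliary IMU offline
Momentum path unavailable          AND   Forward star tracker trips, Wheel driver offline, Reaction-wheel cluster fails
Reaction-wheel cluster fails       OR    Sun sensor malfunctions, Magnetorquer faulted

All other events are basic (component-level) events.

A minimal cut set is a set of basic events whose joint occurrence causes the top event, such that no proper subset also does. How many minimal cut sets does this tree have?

4

Reaction-wheel cluster fails [OR]: union of children's cut sets → 2 cut set(s).
Momentum path unavailable [AND]: one cut set from each child combined → 1 × 1 × 2 = 2 cut set(s).
Thruster branch down [AND]: one cut set from each child combined → 1 × 1 × 1 = 1 cut set(s).
Control loop fails [AND]: one cut set from each child combined → 1 × 1 = 1 cut set(s).
Spacecraft attitude control lost [OR]: union of children's cut sets → 4 cut set(s).
Minimal cut sets: {Forward star tracker trips, Sun sensor malfunctions, Wheel driver offline}; {Forward star tracker trips, Magnetorquer faulted, Wheel driver offline}; {Aft gyro trips, Auxiliary IMU offline, Thruster is out}; {North reaction wheel offline, Right propellant valve failed}.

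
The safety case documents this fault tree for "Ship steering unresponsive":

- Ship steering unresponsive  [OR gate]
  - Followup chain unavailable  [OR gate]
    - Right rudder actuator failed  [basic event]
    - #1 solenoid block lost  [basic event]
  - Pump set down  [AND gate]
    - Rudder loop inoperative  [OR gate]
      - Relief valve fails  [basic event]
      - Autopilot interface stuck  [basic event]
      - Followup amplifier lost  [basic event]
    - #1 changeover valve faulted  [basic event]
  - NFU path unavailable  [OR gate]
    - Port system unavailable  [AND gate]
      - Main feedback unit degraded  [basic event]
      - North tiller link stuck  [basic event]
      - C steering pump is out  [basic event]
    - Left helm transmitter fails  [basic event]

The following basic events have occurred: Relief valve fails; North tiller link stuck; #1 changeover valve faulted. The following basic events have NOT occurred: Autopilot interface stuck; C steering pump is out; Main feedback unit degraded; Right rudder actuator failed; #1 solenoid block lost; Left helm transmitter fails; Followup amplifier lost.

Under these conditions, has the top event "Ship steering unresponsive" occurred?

Yes

Followup chain unavailable [OR]: Right rudder actuator failed=not, #1 solenoid block lost=not → no input occurs → does not occur.
Rudder loop inoperative [OR]: Relief valve fails=occurs, Autopilot interface stuck=not, Followup amplifier lost=not → at least one input occurs → occurs.
Pump set down [AND]: Rudder loop inoperative=occurs, #1 changeover valve faulted=occurs → all inputs occur → occurs.
Port system unavailable [AND]: Main feedback unit degraded=not, North tiller link stuck=occurs, C steering pump is out=not → not all inputs occur → does not occur.
NFU path unavailable [OR]: Port system unavailable=not, Left helm transmitter fails=not → no input occurs → does not occur.
Ship steering unresponsive [OR]: Followup chain unavailable=not, Pump set down=occurs, NFU path unavailable=not → at least one input occurs → occurs.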